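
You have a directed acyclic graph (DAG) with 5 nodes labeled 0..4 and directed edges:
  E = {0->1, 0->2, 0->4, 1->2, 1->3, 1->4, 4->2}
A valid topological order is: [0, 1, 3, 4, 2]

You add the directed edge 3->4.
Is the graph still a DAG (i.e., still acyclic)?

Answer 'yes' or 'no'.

Answer: yes

Derivation:
Given toposort: [0, 1, 3, 4, 2]
Position of 3: index 2; position of 4: index 3
New edge 3->4: forward
Forward edge: respects the existing order. Still a DAG, same toposort still valid.
Still a DAG? yes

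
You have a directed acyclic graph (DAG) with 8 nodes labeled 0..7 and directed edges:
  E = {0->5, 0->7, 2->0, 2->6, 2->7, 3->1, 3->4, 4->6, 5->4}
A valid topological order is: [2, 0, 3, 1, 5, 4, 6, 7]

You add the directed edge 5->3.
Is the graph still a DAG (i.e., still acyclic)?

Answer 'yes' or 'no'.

Answer: yes

Derivation:
Given toposort: [2, 0, 3, 1, 5, 4, 6, 7]
Position of 5: index 4; position of 3: index 2
New edge 5->3: backward (u after v in old order)
Backward edge: old toposort is now invalid. Check if this creates a cycle.
Does 3 already reach 5? Reachable from 3: [1, 3, 4, 6]. NO -> still a DAG (reorder needed).
Still a DAG? yes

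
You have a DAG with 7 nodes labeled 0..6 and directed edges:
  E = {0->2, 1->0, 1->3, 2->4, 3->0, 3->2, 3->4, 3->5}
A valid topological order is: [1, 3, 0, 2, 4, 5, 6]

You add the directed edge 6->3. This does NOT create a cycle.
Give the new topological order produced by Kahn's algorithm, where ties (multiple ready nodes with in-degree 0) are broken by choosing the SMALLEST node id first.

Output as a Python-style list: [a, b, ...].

Answer: [1, 6, 3, 0, 2, 4, 5]

Derivation:
Old toposort: [1, 3, 0, 2, 4, 5, 6]
Added edge: 6->3
Position of 6 (6) > position of 3 (1). Must reorder: 6 must now come before 3.
Run Kahn's algorithm (break ties by smallest node id):
  initial in-degrees: [2, 0, 2, 2, 2, 1, 0]
  ready (indeg=0): [1, 6]
  pop 1: indeg[0]->1; indeg[3]->1 | ready=[6] | order so far=[1]
  pop 6: indeg[3]->0 | ready=[3] | order so far=[1, 6]
  pop 3: indeg[0]->0; indeg[2]->1; indeg[4]->1; indeg[5]->0 | ready=[0, 5] | order so far=[1, 6, 3]
  pop 0: indeg[2]->0 | ready=[2, 5] | order so far=[1, 6, 3, 0]
  pop 2: indeg[4]->0 | ready=[4, 5] | order so far=[1, 6, 3, 0, 2]
  pop 4: no out-edges | ready=[5] | order so far=[1, 6, 3, 0, 2, 4]
  pop 5: no out-edges | ready=[] | order so far=[1, 6, 3, 0, 2, 4, 5]
  Result: [1, 6, 3, 0, 2, 4, 5]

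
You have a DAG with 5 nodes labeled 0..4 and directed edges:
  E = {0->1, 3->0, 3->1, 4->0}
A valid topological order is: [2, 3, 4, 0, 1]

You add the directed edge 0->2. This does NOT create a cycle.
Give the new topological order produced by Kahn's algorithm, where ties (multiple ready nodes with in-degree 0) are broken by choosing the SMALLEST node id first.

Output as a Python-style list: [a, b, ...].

Answer: [3, 4, 0, 1, 2]

Derivation:
Old toposort: [2, 3, 4, 0, 1]
Added edge: 0->2
Position of 0 (3) > position of 2 (0). Must reorder: 0 must now come before 2.
Run Kahn's algorithm (break ties by smallest node id):
  initial in-degrees: [2, 2, 1, 0, 0]
  ready (indeg=0): [3, 4]
  pop 3: indeg[0]->1; indeg[1]->1 | ready=[4] | order so far=[3]
  pop 4: indeg[0]->0 | ready=[0] | order so far=[3, 4]
  pop 0: indeg[1]->0; indeg[2]->0 | ready=[1, 2] | order so far=[3, 4, 0]
  pop 1: no out-edges | ready=[2] | order so far=[3, 4, 0, 1]
  pop 2: no out-edges | ready=[] | order so far=[3, 4, 0, 1, 2]
  Result: [3, 4, 0, 1, 2]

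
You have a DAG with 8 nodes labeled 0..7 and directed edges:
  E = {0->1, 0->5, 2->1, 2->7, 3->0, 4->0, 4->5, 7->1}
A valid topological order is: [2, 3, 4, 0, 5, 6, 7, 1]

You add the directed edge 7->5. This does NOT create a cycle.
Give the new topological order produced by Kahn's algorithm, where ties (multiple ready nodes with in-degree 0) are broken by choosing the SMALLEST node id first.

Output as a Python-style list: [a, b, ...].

Old toposort: [2, 3, 4, 0, 5, 6, 7, 1]
Added edge: 7->5
Position of 7 (6) > position of 5 (4). Must reorder: 7 must now come before 5.
Run Kahn's algorithm (break ties by smallest node id):
  initial in-degrees: [2, 3, 0, 0, 0, 3, 0, 1]
  ready (indeg=0): [2, 3, 4, 6]
  pop 2: indeg[1]->2; indeg[7]->0 | ready=[3, 4, 6, 7] | order so far=[2]
  pop 3: indeg[0]->1 | ready=[4, 6, 7] | order so far=[2, 3]
  pop 4: indeg[0]->0; indeg[5]->2 | ready=[0, 6, 7] | order so far=[2, 3, 4]
  pop 0: indeg[1]->1; indeg[5]->1 | ready=[6, 7] | order so far=[2, 3, 4, 0]
  pop 6: no out-edges | ready=[7] | order so far=[2, 3, 4, 0, 6]
  pop 7: indeg[1]->0; indeg[5]->0 | ready=[1, 5] | order so far=[2, 3, 4, 0, 6, 7]
  pop 1: no out-edges | ready=[5] | order so far=[2, 3, 4, 0, 6, 7, 1]
  pop 5: no out-edges | ready=[] | order so far=[2, 3, 4, 0, 6, 7, 1, 5]
  Result: [2, 3, 4, 0, 6, 7, 1, 5]

Answer: [2, 3, 4, 0, 6, 7, 1, 5]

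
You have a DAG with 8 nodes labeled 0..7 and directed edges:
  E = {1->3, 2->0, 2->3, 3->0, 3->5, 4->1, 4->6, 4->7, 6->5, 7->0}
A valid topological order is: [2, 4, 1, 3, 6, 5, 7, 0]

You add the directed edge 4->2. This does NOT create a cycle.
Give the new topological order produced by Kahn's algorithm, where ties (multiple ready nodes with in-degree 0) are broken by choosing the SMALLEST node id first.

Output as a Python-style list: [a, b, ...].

Old toposort: [2, 4, 1, 3, 6, 5, 7, 0]
Added edge: 4->2
Position of 4 (1) > position of 2 (0). Must reorder: 4 must now come before 2.
Run Kahn's algorithm (break ties by smallest node id):
  initial in-degrees: [3, 1, 1, 2, 0, 2, 1, 1]
  ready (indeg=0): [4]
  pop 4: indeg[1]->0; indeg[2]->0; indeg[6]->0; indeg[7]->0 | ready=[1, 2, 6, 7] | order so far=[4]
  pop 1: indeg[3]->1 | ready=[2, 6, 7] | order so far=[4, 1]
  pop 2: indeg[0]->2; indeg[3]->0 | ready=[3, 6, 7] | order so far=[4, 1, 2]
  pop 3: indeg[0]->1; indeg[5]->1 | ready=[6, 7] | order so far=[4, 1, 2, 3]
  pop 6: indeg[5]->0 | ready=[5, 7] | order so far=[4, 1, 2, 3, 6]
  pop 5: no out-edges | ready=[7] | order so far=[4, 1, 2, 3, 6, 5]
  pop 7: indeg[0]->0 | ready=[0] | order so far=[4, 1, 2, 3, 6, 5, 7]
  pop 0: no out-edges | ready=[] | order so far=[4, 1, 2, 3, 6, 5, 7, 0]
  Result: [4, 1, 2, 3, 6, 5, 7, 0]

Answer: [4, 1, 2, 3, 6, 5, 7, 0]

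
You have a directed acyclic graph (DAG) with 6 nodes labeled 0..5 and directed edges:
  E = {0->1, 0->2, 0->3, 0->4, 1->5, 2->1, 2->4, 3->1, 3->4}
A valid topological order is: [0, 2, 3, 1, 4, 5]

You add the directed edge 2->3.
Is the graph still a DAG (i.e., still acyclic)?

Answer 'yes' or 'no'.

Answer: yes

Derivation:
Given toposort: [0, 2, 3, 1, 4, 5]
Position of 2: index 1; position of 3: index 2
New edge 2->3: forward
Forward edge: respects the existing order. Still a DAG, same toposort still valid.
Still a DAG? yes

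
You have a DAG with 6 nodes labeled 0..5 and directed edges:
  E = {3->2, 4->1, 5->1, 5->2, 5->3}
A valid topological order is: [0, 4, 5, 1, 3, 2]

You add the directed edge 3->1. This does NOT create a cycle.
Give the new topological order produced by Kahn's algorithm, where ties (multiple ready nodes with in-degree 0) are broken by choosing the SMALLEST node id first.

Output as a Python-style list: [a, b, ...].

Old toposort: [0, 4, 5, 1, 3, 2]
Added edge: 3->1
Position of 3 (4) > position of 1 (3). Must reorder: 3 must now come before 1.
Run Kahn's algorithm (break ties by smallest node id):
  initial in-degrees: [0, 3, 2, 1, 0, 0]
  ready (indeg=0): [0, 4, 5]
  pop 0: no out-edges | ready=[4, 5] | order so far=[0]
  pop 4: indeg[1]->2 | ready=[5] | order so far=[0, 4]
  pop 5: indeg[1]->1; indeg[2]->1; indeg[3]->0 | ready=[3] | order so far=[0, 4, 5]
  pop 3: indeg[1]->0; indeg[2]->0 | ready=[1, 2] | order so far=[0, 4, 5, 3]
  pop 1: no out-edges | ready=[2] | order so far=[0, 4, 5, 3, 1]
  pop 2: no out-edges | ready=[] | order so far=[0, 4, 5, 3, 1, 2]
  Result: [0, 4, 5, 3, 1, 2]

Answer: [0, 4, 5, 3, 1, 2]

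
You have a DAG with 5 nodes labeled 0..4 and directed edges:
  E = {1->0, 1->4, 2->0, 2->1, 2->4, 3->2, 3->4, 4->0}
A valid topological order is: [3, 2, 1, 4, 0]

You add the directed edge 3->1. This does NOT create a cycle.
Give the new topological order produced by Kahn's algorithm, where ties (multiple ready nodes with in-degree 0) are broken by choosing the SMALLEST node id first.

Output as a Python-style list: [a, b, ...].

Answer: [3, 2, 1, 4, 0]

Derivation:
Old toposort: [3, 2, 1, 4, 0]
Added edge: 3->1
Position of 3 (0) < position of 1 (2). Old order still valid.
Run Kahn's algorithm (break ties by smallest node id):
  initial in-degrees: [3, 2, 1, 0, 3]
  ready (indeg=0): [3]
  pop 3: indeg[1]->1; indeg[2]->0; indeg[4]->2 | ready=[2] | order so far=[3]
  pop 2: indeg[0]->2; indeg[1]->0; indeg[4]->1 | ready=[1] | order so far=[3, 2]
  pop 1: indeg[0]->1; indeg[4]->0 | ready=[4] | order so far=[3, 2, 1]
  pop 4: indeg[0]->0 | ready=[0] | order so far=[3, 2, 1, 4]
  pop 0: no out-edges | ready=[] | order so far=[3, 2, 1, 4, 0]
  Result: [3, 2, 1, 4, 0]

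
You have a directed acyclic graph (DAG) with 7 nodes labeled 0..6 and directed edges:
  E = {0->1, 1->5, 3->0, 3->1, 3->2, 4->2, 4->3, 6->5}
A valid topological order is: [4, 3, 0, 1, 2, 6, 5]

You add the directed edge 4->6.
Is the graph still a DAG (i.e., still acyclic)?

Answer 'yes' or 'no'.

Answer: yes

Derivation:
Given toposort: [4, 3, 0, 1, 2, 6, 5]
Position of 4: index 0; position of 6: index 5
New edge 4->6: forward
Forward edge: respects the existing order. Still a DAG, same toposort still valid.
Still a DAG? yes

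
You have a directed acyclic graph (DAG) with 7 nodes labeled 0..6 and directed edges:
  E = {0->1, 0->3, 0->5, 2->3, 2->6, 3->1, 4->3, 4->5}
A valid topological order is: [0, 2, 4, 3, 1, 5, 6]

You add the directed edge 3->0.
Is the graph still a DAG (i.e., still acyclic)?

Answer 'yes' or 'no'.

Answer: no

Derivation:
Given toposort: [0, 2, 4, 3, 1, 5, 6]
Position of 3: index 3; position of 0: index 0
New edge 3->0: backward (u after v in old order)
Backward edge: old toposort is now invalid. Check if this creates a cycle.
Does 0 already reach 3? Reachable from 0: [0, 1, 3, 5]. YES -> cycle!
Still a DAG? no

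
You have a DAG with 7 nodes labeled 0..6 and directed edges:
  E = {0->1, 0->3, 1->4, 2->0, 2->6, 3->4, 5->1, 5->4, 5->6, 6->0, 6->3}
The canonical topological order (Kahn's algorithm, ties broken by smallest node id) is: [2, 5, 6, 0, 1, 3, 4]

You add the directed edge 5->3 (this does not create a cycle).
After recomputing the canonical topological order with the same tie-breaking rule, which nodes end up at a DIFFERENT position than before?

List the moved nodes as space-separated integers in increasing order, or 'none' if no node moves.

Old toposort: [2, 5, 6, 0, 1, 3, 4]
Added edge 5->3
Recompute Kahn (smallest-id tiebreak):
  initial in-degrees: [2, 2, 0, 3, 3, 0, 2]
  ready (indeg=0): [2, 5]
  pop 2: indeg[0]->1; indeg[6]->1 | ready=[5] | order so far=[2]
  pop 5: indeg[1]->1; indeg[3]->2; indeg[4]->2; indeg[6]->0 | ready=[6] | order so far=[2, 5]
  pop 6: indeg[0]->0; indeg[3]->1 | ready=[0] | order so far=[2, 5, 6]
  pop 0: indeg[1]->0; indeg[3]->0 | ready=[1, 3] | order so far=[2, 5, 6, 0]
  pop 1: indeg[4]->1 | ready=[3] | order so far=[2, 5, 6, 0, 1]
  pop 3: indeg[4]->0 | ready=[4] | order so far=[2, 5, 6, 0, 1, 3]
  pop 4: no out-edges | ready=[] | order so far=[2, 5, 6, 0, 1, 3, 4]
New canonical toposort: [2, 5, 6, 0, 1, 3, 4]
Compare positions:
  Node 0: index 3 -> 3 (same)
  Node 1: index 4 -> 4 (same)
  Node 2: index 0 -> 0 (same)
  Node 3: index 5 -> 5 (same)
  Node 4: index 6 -> 6 (same)
  Node 5: index 1 -> 1 (same)
  Node 6: index 2 -> 2 (same)
Nodes that changed position: none

Answer: none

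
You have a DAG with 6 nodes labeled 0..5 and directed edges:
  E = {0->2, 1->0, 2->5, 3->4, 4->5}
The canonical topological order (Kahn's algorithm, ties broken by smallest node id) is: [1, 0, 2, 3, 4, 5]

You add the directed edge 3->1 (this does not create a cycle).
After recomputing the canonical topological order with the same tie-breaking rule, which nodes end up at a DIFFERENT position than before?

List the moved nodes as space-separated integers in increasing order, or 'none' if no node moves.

Answer: 0 1 2 3

Derivation:
Old toposort: [1, 0, 2, 3, 4, 5]
Added edge 3->1
Recompute Kahn (smallest-id tiebreak):
  initial in-degrees: [1, 1, 1, 0, 1, 2]
  ready (indeg=0): [3]
  pop 3: indeg[1]->0; indeg[4]->0 | ready=[1, 4] | order so far=[3]
  pop 1: indeg[0]->0 | ready=[0, 4] | order so far=[3, 1]
  pop 0: indeg[2]->0 | ready=[2, 4] | order so far=[3, 1, 0]
  pop 2: indeg[5]->1 | ready=[4] | order so far=[3, 1, 0, 2]
  pop 4: indeg[5]->0 | ready=[5] | order so far=[3, 1, 0, 2, 4]
  pop 5: no out-edges | ready=[] | order so far=[3, 1, 0, 2, 4, 5]
New canonical toposort: [3, 1, 0, 2, 4, 5]
Compare positions:
  Node 0: index 1 -> 2 (moved)
  Node 1: index 0 -> 1 (moved)
  Node 2: index 2 -> 3 (moved)
  Node 3: index 3 -> 0 (moved)
  Node 4: index 4 -> 4 (same)
  Node 5: index 5 -> 5 (same)
Nodes that changed position: 0 1 2 3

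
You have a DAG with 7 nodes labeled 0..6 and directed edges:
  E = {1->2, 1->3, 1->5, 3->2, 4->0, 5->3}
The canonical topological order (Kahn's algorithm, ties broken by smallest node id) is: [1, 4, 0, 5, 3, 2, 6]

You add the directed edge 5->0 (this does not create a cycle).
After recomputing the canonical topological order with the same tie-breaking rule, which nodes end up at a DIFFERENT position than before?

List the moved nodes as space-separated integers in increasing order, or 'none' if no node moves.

Answer: 0 5

Derivation:
Old toposort: [1, 4, 0, 5, 3, 2, 6]
Added edge 5->0
Recompute Kahn (smallest-id tiebreak):
  initial in-degrees: [2, 0, 2, 2, 0, 1, 0]
  ready (indeg=0): [1, 4, 6]
  pop 1: indeg[2]->1; indeg[3]->1; indeg[5]->0 | ready=[4, 5, 6] | order so far=[1]
  pop 4: indeg[0]->1 | ready=[5, 6] | order so far=[1, 4]
  pop 5: indeg[0]->0; indeg[3]->0 | ready=[0, 3, 6] | order so far=[1, 4, 5]
  pop 0: no out-edges | ready=[3, 6] | order so far=[1, 4, 5, 0]
  pop 3: indeg[2]->0 | ready=[2, 6] | order so far=[1, 4, 5, 0, 3]
  pop 2: no out-edges | ready=[6] | order so far=[1, 4, 5, 0, 3, 2]
  pop 6: no out-edges | ready=[] | order so far=[1, 4, 5, 0, 3, 2, 6]
New canonical toposort: [1, 4, 5, 0, 3, 2, 6]
Compare positions:
  Node 0: index 2 -> 3 (moved)
  Node 1: index 0 -> 0 (same)
  Node 2: index 5 -> 5 (same)
  Node 3: index 4 -> 4 (same)
  Node 4: index 1 -> 1 (same)
  Node 5: index 3 -> 2 (moved)
  Node 6: index 6 -> 6 (same)
Nodes that changed position: 0 5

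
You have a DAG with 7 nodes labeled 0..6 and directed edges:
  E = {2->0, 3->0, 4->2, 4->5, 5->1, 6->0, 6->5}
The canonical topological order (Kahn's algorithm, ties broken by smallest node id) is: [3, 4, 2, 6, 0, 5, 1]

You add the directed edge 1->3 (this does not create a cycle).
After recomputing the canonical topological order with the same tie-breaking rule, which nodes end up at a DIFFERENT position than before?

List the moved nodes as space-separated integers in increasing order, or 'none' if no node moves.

Answer: 0 1 2 3 4 5 6

Derivation:
Old toposort: [3, 4, 2, 6, 0, 5, 1]
Added edge 1->3
Recompute Kahn (smallest-id tiebreak):
  initial in-degrees: [3, 1, 1, 1, 0, 2, 0]
  ready (indeg=0): [4, 6]
  pop 4: indeg[2]->0; indeg[5]->1 | ready=[2, 6] | order so far=[4]
  pop 2: indeg[0]->2 | ready=[6] | order so far=[4, 2]
  pop 6: indeg[0]->1; indeg[5]->0 | ready=[5] | order so far=[4, 2, 6]
  pop 5: indeg[1]->0 | ready=[1] | order so far=[4, 2, 6, 5]
  pop 1: indeg[3]->0 | ready=[3] | order so far=[4, 2, 6, 5, 1]
  pop 3: indeg[0]->0 | ready=[0] | order so far=[4, 2, 6, 5, 1, 3]
  pop 0: no out-edges | ready=[] | order so far=[4, 2, 6, 5, 1, 3, 0]
New canonical toposort: [4, 2, 6, 5, 1, 3, 0]
Compare positions:
  Node 0: index 4 -> 6 (moved)
  Node 1: index 6 -> 4 (moved)
  Node 2: index 2 -> 1 (moved)
  Node 3: index 0 -> 5 (moved)
  Node 4: index 1 -> 0 (moved)
  Node 5: index 5 -> 3 (moved)
  Node 6: index 3 -> 2 (moved)
Nodes that changed position: 0 1 2 3 4 5 6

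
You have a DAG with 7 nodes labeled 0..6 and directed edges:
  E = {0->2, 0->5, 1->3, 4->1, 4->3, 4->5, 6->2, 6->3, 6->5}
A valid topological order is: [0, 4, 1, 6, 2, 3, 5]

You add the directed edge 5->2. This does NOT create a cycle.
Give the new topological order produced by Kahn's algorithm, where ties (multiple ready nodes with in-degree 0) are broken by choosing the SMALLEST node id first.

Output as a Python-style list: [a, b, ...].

Old toposort: [0, 4, 1, 6, 2, 3, 5]
Added edge: 5->2
Position of 5 (6) > position of 2 (4). Must reorder: 5 must now come before 2.
Run Kahn's algorithm (break ties by smallest node id):
  initial in-degrees: [0, 1, 3, 3, 0, 3, 0]
  ready (indeg=0): [0, 4, 6]
  pop 0: indeg[2]->2; indeg[5]->2 | ready=[4, 6] | order so far=[0]
  pop 4: indeg[1]->0; indeg[3]->2; indeg[5]->1 | ready=[1, 6] | order so far=[0, 4]
  pop 1: indeg[3]->1 | ready=[6] | order so far=[0, 4, 1]
  pop 6: indeg[2]->1; indeg[3]->0; indeg[5]->0 | ready=[3, 5] | order so far=[0, 4, 1, 6]
  pop 3: no out-edges | ready=[5] | order so far=[0, 4, 1, 6, 3]
  pop 5: indeg[2]->0 | ready=[2] | order so far=[0, 4, 1, 6, 3, 5]
  pop 2: no out-edges | ready=[] | order so far=[0, 4, 1, 6, 3, 5, 2]
  Result: [0, 4, 1, 6, 3, 5, 2]

Answer: [0, 4, 1, 6, 3, 5, 2]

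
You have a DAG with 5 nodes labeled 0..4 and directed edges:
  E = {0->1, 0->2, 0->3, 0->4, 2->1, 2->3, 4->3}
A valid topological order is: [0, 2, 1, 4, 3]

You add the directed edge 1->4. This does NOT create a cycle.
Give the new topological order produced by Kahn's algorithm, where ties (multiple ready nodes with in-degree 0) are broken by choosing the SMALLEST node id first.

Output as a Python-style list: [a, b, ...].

Old toposort: [0, 2, 1, 4, 3]
Added edge: 1->4
Position of 1 (2) < position of 4 (3). Old order still valid.
Run Kahn's algorithm (break ties by smallest node id):
  initial in-degrees: [0, 2, 1, 3, 2]
  ready (indeg=0): [0]
  pop 0: indeg[1]->1; indeg[2]->0; indeg[3]->2; indeg[4]->1 | ready=[2] | order so far=[0]
  pop 2: indeg[1]->0; indeg[3]->1 | ready=[1] | order so far=[0, 2]
  pop 1: indeg[4]->0 | ready=[4] | order so far=[0, 2, 1]
  pop 4: indeg[3]->0 | ready=[3] | order so far=[0, 2, 1, 4]
  pop 3: no out-edges | ready=[] | order so far=[0, 2, 1, 4, 3]
  Result: [0, 2, 1, 4, 3]

Answer: [0, 2, 1, 4, 3]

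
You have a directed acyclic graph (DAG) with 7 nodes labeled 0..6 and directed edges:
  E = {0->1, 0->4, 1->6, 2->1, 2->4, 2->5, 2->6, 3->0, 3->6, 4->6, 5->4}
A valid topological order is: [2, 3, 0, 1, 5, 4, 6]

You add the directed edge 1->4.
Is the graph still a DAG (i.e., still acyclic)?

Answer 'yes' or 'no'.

Given toposort: [2, 3, 0, 1, 5, 4, 6]
Position of 1: index 3; position of 4: index 5
New edge 1->4: forward
Forward edge: respects the existing order. Still a DAG, same toposort still valid.
Still a DAG? yes

Answer: yes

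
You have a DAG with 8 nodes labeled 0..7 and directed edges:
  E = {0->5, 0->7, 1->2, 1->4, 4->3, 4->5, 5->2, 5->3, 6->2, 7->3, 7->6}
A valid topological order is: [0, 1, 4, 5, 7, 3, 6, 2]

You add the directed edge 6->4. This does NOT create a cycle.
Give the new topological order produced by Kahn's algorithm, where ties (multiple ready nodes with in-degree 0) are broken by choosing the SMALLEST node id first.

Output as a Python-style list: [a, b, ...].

Answer: [0, 1, 7, 6, 4, 5, 2, 3]

Derivation:
Old toposort: [0, 1, 4, 5, 7, 3, 6, 2]
Added edge: 6->4
Position of 6 (6) > position of 4 (2). Must reorder: 6 must now come before 4.
Run Kahn's algorithm (break ties by smallest node id):
  initial in-degrees: [0, 0, 3, 3, 2, 2, 1, 1]
  ready (indeg=0): [0, 1]
  pop 0: indeg[5]->1; indeg[7]->0 | ready=[1, 7] | order so far=[0]
  pop 1: indeg[2]->2; indeg[4]->1 | ready=[7] | order so far=[0, 1]
  pop 7: indeg[3]->2; indeg[6]->0 | ready=[6] | order so far=[0, 1, 7]
  pop 6: indeg[2]->1; indeg[4]->0 | ready=[4] | order so far=[0, 1, 7, 6]
  pop 4: indeg[3]->1; indeg[5]->0 | ready=[5] | order so far=[0, 1, 7, 6, 4]
  pop 5: indeg[2]->0; indeg[3]->0 | ready=[2, 3] | order so far=[0, 1, 7, 6, 4, 5]
  pop 2: no out-edges | ready=[3] | order so far=[0, 1, 7, 6, 4, 5, 2]
  pop 3: no out-edges | ready=[] | order so far=[0, 1, 7, 6, 4, 5, 2, 3]
  Result: [0, 1, 7, 6, 4, 5, 2, 3]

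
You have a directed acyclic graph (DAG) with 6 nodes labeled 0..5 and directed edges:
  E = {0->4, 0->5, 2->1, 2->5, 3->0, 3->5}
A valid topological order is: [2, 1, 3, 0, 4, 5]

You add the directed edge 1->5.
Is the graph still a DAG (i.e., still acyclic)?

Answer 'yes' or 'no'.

Given toposort: [2, 1, 3, 0, 4, 5]
Position of 1: index 1; position of 5: index 5
New edge 1->5: forward
Forward edge: respects the existing order. Still a DAG, same toposort still valid.
Still a DAG? yes

Answer: yes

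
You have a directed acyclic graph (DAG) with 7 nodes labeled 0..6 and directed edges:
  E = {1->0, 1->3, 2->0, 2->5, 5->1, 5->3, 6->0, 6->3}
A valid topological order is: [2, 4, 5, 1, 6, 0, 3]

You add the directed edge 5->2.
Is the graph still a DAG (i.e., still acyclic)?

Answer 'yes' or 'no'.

Answer: no

Derivation:
Given toposort: [2, 4, 5, 1, 6, 0, 3]
Position of 5: index 2; position of 2: index 0
New edge 5->2: backward (u after v in old order)
Backward edge: old toposort is now invalid. Check if this creates a cycle.
Does 2 already reach 5? Reachable from 2: [0, 1, 2, 3, 5]. YES -> cycle!
Still a DAG? no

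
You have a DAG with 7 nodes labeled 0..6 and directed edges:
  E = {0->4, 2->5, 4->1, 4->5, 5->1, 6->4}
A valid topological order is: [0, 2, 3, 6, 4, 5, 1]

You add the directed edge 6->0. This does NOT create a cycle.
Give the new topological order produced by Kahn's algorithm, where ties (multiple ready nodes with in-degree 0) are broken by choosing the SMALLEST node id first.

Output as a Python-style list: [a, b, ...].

Old toposort: [0, 2, 3, 6, 4, 5, 1]
Added edge: 6->0
Position of 6 (3) > position of 0 (0). Must reorder: 6 must now come before 0.
Run Kahn's algorithm (break ties by smallest node id):
  initial in-degrees: [1, 2, 0, 0, 2, 2, 0]
  ready (indeg=0): [2, 3, 6]
  pop 2: indeg[5]->1 | ready=[3, 6] | order so far=[2]
  pop 3: no out-edges | ready=[6] | order so far=[2, 3]
  pop 6: indeg[0]->0; indeg[4]->1 | ready=[0] | order so far=[2, 3, 6]
  pop 0: indeg[4]->0 | ready=[4] | order so far=[2, 3, 6, 0]
  pop 4: indeg[1]->1; indeg[5]->0 | ready=[5] | order so far=[2, 3, 6, 0, 4]
  pop 5: indeg[1]->0 | ready=[1] | order so far=[2, 3, 6, 0, 4, 5]
  pop 1: no out-edges | ready=[] | order so far=[2, 3, 6, 0, 4, 5, 1]
  Result: [2, 3, 6, 0, 4, 5, 1]

Answer: [2, 3, 6, 0, 4, 5, 1]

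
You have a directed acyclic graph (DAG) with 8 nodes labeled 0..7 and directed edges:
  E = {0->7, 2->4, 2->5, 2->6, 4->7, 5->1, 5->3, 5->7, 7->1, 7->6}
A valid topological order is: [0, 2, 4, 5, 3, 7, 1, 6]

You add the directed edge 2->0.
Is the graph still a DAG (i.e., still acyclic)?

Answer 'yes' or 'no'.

Answer: yes

Derivation:
Given toposort: [0, 2, 4, 5, 3, 7, 1, 6]
Position of 2: index 1; position of 0: index 0
New edge 2->0: backward (u after v in old order)
Backward edge: old toposort is now invalid. Check if this creates a cycle.
Does 0 already reach 2? Reachable from 0: [0, 1, 6, 7]. NO -> still a DAG (reorder needed).
Still a DAG? yes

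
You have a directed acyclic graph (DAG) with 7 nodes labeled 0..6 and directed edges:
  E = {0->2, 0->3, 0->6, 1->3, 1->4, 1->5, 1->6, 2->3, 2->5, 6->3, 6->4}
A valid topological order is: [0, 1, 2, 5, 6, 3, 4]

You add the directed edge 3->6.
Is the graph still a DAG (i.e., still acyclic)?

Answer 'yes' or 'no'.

Answer: no

Derivation:
Given toposort: [0, 1, 2, 5, 6, 3, 4]
Position of 3: index 5; position of 6: index 4
New edge 3->6: backward (u after v in old order)
Backward edge: old toposort is now invalid. Check if this creates a cycle.
Does 6 already reach 3? Reachable from 6: [3, 4, 6]. YES -> cycle!
Still a DAG? no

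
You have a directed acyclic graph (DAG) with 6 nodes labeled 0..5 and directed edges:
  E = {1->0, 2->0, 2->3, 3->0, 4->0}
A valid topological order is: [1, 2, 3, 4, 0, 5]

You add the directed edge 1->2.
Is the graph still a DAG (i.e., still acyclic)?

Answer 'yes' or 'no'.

Answer: yes

Derivation:
Given toposort: [1, 2, 3, 4, 0, 5]
Position of 1: index 0; position of 2: index 1
New edge 1->2: forward
Forward edge: respects the existing order. Still a DAG, same toposort still valid.
Still a DAG? yes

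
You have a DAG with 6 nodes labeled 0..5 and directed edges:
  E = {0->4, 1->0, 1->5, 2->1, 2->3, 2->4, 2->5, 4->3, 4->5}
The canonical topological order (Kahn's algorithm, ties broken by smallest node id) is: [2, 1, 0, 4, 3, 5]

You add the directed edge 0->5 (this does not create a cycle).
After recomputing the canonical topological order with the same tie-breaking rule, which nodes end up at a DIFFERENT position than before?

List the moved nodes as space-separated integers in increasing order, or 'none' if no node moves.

Old toposort: [2, 1, 0, 4, 3, 5]
Added edge 0->5
Recompute Kahn (smallest-id tiebreak):
  initial in-degrees: [1, 1, 0, 2, 2, 4]
  ready (indeg=0): [2]
  pop 2: indeg[1]->0; indeg[3]->1; indeg[4]->1; indeg[5]->3 | ready=[1] | order so far=[2]
  pop 1: indeg[0]->0; indeg[5]->2 | ready=[0] | order so far=[2, 1]
  pop 0: indeg[4]->0; indeg[5]->1 | ready=[4] | order so far=[2, 1, 0]
  pop 4: indeg[3]->0; indeg[5]->0 | ready=[3, 5] | order so far=[2, 1, 0, 4]
  pop 3: no out-edges | ready=[5] | order so far=[2, 1, 0, 4, 3]
  pop 5: no out-edges | ready=[] | order so far=[2, 1, 0, 4, 3, 5]
New canonical toposort: [2, 1, 0, 4, 3, 5]
Compare positions:
  Node 0: index 2 -> 2 (same)
  Node 1: index 1 -> 1 (same)
  Node 2: index 0 -> 0 (same)
  Node 3: index 4 -> 4 (same)
  Node 4: index 3 -> 3 (same)
  Node 5: index 5 -> 5 (same)
Nodes that changed position: none

Answer: none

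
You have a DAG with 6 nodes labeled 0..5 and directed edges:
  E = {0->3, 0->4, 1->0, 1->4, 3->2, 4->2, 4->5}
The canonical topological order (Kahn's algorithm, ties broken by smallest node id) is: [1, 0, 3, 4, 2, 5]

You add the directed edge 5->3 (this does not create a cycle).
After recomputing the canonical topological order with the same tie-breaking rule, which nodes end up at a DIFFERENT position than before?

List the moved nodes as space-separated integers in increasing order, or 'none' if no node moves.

Answer: 2 3 4 5

Derivation:
Old toposort: [1, 0, 3, 4, 2, 5]
Added edge 5->3
Recompute Kahn (smallest-id tiebreak):
  initial in-degrees: [1, 0, 2, 2, 2, 1]
  ready (indeg=0): [1]
  pop 1: indeg[0]->0; indeg[4]->1 | ready=[0] | order so far=[1]
  pop 0: indeg[3]->1; indeg[4]->0 | ready=[4] | order so far=[1, 0]
  pop 4: indeg[2]->1; indeg[5]->0 | ready=[5] | order so far=[1, 0, 4]
  pop 5: indeg[3]->0 | ready=[3] | order so far=[1, 0, 4, 5]
  pop 3: indeg[2]->0 | ready=[2] | order so far=[1, 0, 4, 5, 3]
  pop 2: no out-edges | ready=[] | order so far=[1, 0, 4, 5, 3, 2]
New canonical toposort: [1, 0, 4, 5, 3, 2]
Compare positions:
  Node 0: index 1 -> 1 (same)
  Node 1: index 0 -> 0 (same)
  Node 2: index 4 -> 5 (moved)
  Node 3: index 2 -> 4 (moved)
  Node 4: index 3 -> 2 (moved)
  Node 5: index 5 -> 3 (moved)
Nodes that changed position: 2 3 4 5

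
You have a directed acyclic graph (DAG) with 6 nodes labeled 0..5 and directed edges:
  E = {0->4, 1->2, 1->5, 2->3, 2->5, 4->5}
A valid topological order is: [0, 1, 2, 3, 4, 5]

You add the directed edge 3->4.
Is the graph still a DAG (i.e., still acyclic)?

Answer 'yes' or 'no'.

Given toposort: [0, 1, 2, 3, 4, 5]
Position of 3: index 3; position of 4: index 4
New edge 3->4: forward
Forward edge: respects the existing order. Still a DAG, same toposort still valid.
Still a DAG? yes

Answer: yes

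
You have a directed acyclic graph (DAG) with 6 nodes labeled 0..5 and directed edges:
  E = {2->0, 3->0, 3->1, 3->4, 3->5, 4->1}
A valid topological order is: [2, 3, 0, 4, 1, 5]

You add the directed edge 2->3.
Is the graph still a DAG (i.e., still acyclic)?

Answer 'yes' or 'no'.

Answer: yes

Derivation:
Given toposort: [2, 3, 0, 4, 1, 5]
Position of 2: index 0; position of 3: index 1
New edge 2->3: forward
Forward edge: respects the existing order. Still a DAG, same toposort still valid.
Still a DAG? yes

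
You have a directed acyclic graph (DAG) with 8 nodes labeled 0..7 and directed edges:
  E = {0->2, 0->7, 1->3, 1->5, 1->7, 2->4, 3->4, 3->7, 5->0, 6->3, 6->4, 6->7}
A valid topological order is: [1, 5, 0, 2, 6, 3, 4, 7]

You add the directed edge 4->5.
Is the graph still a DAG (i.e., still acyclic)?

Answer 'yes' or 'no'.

Given toposort: [1, 5, 0, 2, 6, 3, 4, 7]
Position of 4: index 6; position of 5: index 1
New edge 4->5: backward (u after v in old order)
Backward edge: old toposort is now invalid. Check if this creates a cycle.
Does 5 already reach 4? Reachable from 5: [0, 2, 4, 5, 7]. YES -> cycle!
Still a DAG? no

Answer: no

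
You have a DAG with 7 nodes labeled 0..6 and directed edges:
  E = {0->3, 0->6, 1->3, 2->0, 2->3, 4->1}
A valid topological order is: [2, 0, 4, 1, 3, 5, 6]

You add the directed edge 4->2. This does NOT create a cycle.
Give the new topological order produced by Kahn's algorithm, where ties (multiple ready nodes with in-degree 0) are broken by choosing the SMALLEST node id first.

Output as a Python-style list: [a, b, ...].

Answer: [4, 1, 2, 0, 3, 5, 6]

Derivation:
Old toposort: [2, 0, 4, 1, 3, 5, 6]
Added edge: 4->2
Position of 4 (2) > position of 2 (0). Must reorder: 4 must now come before 2.
Run Kahn's algorithm (break ties by smallest node id):
  initial in-degrees: [1, 1, 1, 3, 0, 0, 1]
  ready (indeg=0): [4, 5]
  pop 4: indeg[1]->0; indeg[2]->0 | ready=[1, 2, 5] | order so far=[4]
  pop 1: indeg[3]->2 | ready=[2, 5] | order so far=[4, 1]
  pop 2: indeg[0]->0; indeg[3]->1 | ready=[0, 5] | order so far=[4, 1, 2]
  pop 0: indeg[3]->0; indeg[6]->0 | ready=[3, 5, 6] | order so far=[4, 1, 2, 0]
  pop 3: no out-edges | ready=[5, 6] | order so far=[4, 1, 2, 0, 3]
  pop 5: no out-edges | ready=[6] | order so far=[4, 1, 2, 0, 3, 5]
  pop 6: no out-edges | ready=[] | order so far=[4, 1, 2, 0, 3, 5, 6]
  Result: [4, 1, 2, 0, 3, 5, 6]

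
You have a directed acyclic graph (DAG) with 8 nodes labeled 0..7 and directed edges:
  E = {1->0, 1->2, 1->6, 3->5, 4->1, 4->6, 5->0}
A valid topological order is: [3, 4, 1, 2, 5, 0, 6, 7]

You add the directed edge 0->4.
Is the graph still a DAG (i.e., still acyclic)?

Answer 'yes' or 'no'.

Given toposort: [3, 4, 1, 2, 5, 0, 6, 7]
Position of 0: index 5; position of 4: index 1
New edge 0->4: backward (u after v in old order)
Backward edge: old toposort is now invalid. Check if this creates a cycle.
Does 4 already reach 0? Reachable from 4: [0, 1, 2, 4, 6]. YES -> cycle!
Still a DAG? no

Answer: no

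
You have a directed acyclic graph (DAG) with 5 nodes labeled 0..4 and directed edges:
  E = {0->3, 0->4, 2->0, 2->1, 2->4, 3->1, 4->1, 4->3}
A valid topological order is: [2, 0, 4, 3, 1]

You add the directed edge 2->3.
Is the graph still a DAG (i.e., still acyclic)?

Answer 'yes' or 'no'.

Given toposort: [2, 0, 4, 3, 1]
Position of 2: index 0; position of 3: index 3
New edge 2->3: forward
Forward edge: respects the existing order. Still a DAG, same toposort still valid.
Still a DAG? yes

Answer: yes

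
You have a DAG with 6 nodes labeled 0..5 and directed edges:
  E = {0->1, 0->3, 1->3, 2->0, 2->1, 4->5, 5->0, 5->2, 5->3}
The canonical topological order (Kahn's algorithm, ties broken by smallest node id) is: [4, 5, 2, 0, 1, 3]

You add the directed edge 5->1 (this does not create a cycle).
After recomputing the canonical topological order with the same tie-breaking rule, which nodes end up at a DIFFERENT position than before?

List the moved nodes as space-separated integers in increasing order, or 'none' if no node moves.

Answer: none

Derivation:
Old toposort: [4, 5, 2, 0, 1, 3]
Added edge 5->1
Recompute Kahn (smallest-id tiebreak):
  initial in-degrees: [2, 3, 1, 3, 0, 1]
  ready (indeg=0): [4]
  pop 4: indeg[5]->0 | ready=[5] | order so far=[4]
  pop 5: indeg[0]->1; indeg[1]->2; indeg[2]->0; indeg[3]->2 | ready=[2] | order so far=[4, 5]
  pop 2: indeg[0]->0; indeg[1]->1 | ready=[0] | order so far=[4, 5, 2]
  pop 0: indeg[1]->0; indeg[3]->1 | ready=[1] | order so far=[4, 5, 2, 0]
  pop 1: indeg[3]->0 | ready=[3] | order so far=[4, 5, 2, 0, 1]
  pop 3: no out-edges | ready=[] | order so far=[4, 5, 2, 0, 1, 3]
New canonical toposort: [4, 5, 2, 0, 1, 3]
Compare positions:
  Node 0: index 3 -> 3 (same)
  Node 1: index 4 -> 4 (same)
  Node 2: index 2 -> 2 (same)
  Node 3: index 5 -> 5 (same)
  Node 4: index 0 -> 0 (same)
  Node 5: index 1 -> 1 (same)
Nodes that changed position: none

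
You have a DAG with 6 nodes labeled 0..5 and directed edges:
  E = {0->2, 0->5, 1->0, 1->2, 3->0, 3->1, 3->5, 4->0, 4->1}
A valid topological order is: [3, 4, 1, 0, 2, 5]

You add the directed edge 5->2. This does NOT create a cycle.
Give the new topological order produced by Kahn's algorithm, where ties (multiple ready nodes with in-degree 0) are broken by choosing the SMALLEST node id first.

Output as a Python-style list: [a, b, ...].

Answer: [3, 4, 1, 0, 5, 2]

Derivation:
Old toposort: [3, 4, 1, 0, 2, 5]
Added edge: 5->2
Position of 5 (5) > position of 2 (4). Must reorder: 5 must now come before 2.
Run Kahn's algorithm (break ties by smallest node id):
  initial in-degrees: [3, 2, 3, 0, 0, 2]
  ready (indeg=0): [3, 4]
  pop 3: indeg[0]->2; indeg[1]->1; indeg[5]->1 | ready=[4] | order so far=[3]
  pop 4: indeg[0]->1; indeg[1]->0 | ready=[1] | order so far=[3, 4]
  pop 1: indeg[0]->0; indeg[2]->2 | ready=[0] | order so far=[3, 4, 1]
  pop 0: indeg[2]->1; indeg[5]->0 | ready=[5] | order so far=[3, 4, 1, 0]
  pop 5: indeg[2]->0 | ready=[2] | order so far=[3, 4, 1, 0, 5]
  pop 2: no out-edges | ready=[] | order so far=[3, 4, 1, 0, 5, 2]
  Result: [3, 4, 1, 0, 5, 2]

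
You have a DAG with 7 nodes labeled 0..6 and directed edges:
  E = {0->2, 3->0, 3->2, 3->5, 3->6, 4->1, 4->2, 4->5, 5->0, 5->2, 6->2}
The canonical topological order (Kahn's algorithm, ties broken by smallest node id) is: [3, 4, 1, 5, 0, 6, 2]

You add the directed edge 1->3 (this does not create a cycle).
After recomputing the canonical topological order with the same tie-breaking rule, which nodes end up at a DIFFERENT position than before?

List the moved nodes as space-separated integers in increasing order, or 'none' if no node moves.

Old toposort: [3, 4, 1, 5, 0, 6, 2]
Added edge 1->3
Recompute Kahn (smallest-id tiebreak):
  initial in-degrees: [2, 1, 5, 1, 0, 2, 1]
  ready (indeg=0): [4]
  pop 4: indeg[1]->0; indeg[2]->4; indeg[5]->1 | ready=[1] | order so far=[4]
  pop 1: indeg[3]->0 | ready=[3] | order so far=[4, 1]
  pop 3: indeg[0]->1; indeg[2]->3; indeg[5]->0; indeg[6]->0 | ready=[5, 6] | order so far=[4, 1, 3]
  pop 5: indeg[0]->0; indeg[2]->2 | ready=[0, 6] | order so far=[4, 1, 3, 5]
  pop 0: indeg[2]->1 | ready=[6] | order so far=[4, 1, 3, 5, 0]
  pop 6: indeg[2]->0 | ready=[2] | order so far=[4, 1, 3, 5, 0, 6]
  pop 2: no out-edges | ready=[] | order so far=[4, 1, 3, 5, 0, 6, 2]
New canonical toposort: [4, 1, 3, 5, 0, 6, 2]
Compare positions:
  Node 0: index 4 -> 4 (same)
  Node 1: index 2 -> 1 (moved)
  Node 2: index 6 -> 6 (same)
  Node 3: index 0 -> 2 (moved)
  Node 4: index 1 -> 0 (moved)
  Node 5: index 3 -> 3 (same)
  Node 6: index 5 -> 5 (same)
Nodes that changed position: 1 3 4

Answer: 1 3 4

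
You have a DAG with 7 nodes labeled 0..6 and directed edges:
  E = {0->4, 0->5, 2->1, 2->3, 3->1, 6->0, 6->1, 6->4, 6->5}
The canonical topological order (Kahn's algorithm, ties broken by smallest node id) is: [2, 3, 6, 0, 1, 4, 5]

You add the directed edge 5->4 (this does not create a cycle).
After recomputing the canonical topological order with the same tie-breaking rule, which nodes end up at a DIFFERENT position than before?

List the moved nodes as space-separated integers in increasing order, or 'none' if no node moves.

Answer: 4 5

Derivation:
Old toposort: [2, 3, 6, 0, 1, 4, 5]
Added edge 5->4
Recompute Kahn (smallest-id tiebreak):
  initial in-degrees: [1, 3, 0, 1, 3, 2, 0]
  ready (indeg=0): [2, 6]
  pop 2: indeg[1]->2; indeg[3]->0 | ready=[3, 6] | order so far=[2]
  pop 3: indeg[1]->1 | ready=[6] | order so far=[2, 3]
  pop 6: indeg[0]->0; indeg[1]->0; indeg[4]->2; indeg[5]->1 | ready=[0, 1] | order so far=[2, 3, 6]
  pop 0: indeg[4]->1; indeg[5]->0 | ready=[1, 5] | order so far=[2, 3, 6, 0]
  pop 1: no out-edges | ready=[5] | order so far=[2, 3, 6, 0, 1]
  pop 5: indeg[4]->0 | ready=[4] | order so far=[2, 3, 6, 0, 1, 5]
  pop 4: no out-edges | ready=[] | order so far=[2, 3, 6, 0, 1, 5, 4]
New canonical toposort: [2, 3, 6, 0, 1, 5, 4]
Compare positions:
  Node 0: index 3 -> 3 (same)
  Node 1: index 4 -> 4 (same)
  Node 2: index 0 -> 0 (same)
  Node 3: index 1 -> 1 (same)
  Node 4: index 5 -> 6 (moved)
  Node 5: index 6 -> 5 (moved)
  Node 6: index 2 -> 2 (same)
Nodes that changed position: 4 5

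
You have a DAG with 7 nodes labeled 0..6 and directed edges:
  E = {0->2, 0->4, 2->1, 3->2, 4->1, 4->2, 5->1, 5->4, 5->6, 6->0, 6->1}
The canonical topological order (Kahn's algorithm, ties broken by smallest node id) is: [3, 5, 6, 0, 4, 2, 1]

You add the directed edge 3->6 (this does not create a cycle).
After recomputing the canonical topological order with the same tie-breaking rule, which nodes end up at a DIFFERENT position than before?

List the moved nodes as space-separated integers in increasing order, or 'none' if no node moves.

Old toposort: [3, 5, 6, 0, 4, 2, 1]
Added edge 3->6
Recompute Kahn (smallest-id tiebreak):
  initial in-degrees: [1, 4, 3, 0, 2, 0, 2]
  ready (indeg=0): [3, 5]
  pop 3: indeg[2]->2; indeg[6]->1 | ready=[5] | order so far=[3]
  pop 5: indeg[1]->3; indeg[4]->1; indeg[6]->0 | ready=[6] | order so far=[3, 5]
  pop 6: indeg[0]->0; indeg[1]->2 | ready=[0] | order so far=[3, 5, 6]
  pop 0: indeg[2]->1; indeg[4]->0 | ready=[4] | order so far=[3, 5, 6, 0]
  pop 4: indeg[1]->1; indeg[2]->0 | ready=[2] | order so far=[3, 5, 6, 0, 4]
  pop 2: indeg[1]->0 | ready=[1] | order so far=[3, 5, 6, 0, 4, 2]
  pop 1: no out-edges | ready=[] | order so far=[3, 5, 6, 0, 4, 2, 1]
New canonical toposort: [3, 5, 6, 0, 4, 2, 1]
Compare positions:
  Node 0: index 3 -> 3 (same)
  Node 1: index 6 -> 6 (same)
  Node 2: index 5 -> 5 (same)
  Node 3: index 0 -> 0 (same)
  Node 4: index 4 -> 4 (same)
  Node 5: index 1 -> 1 (same)
  Node 6: index 2 -> 2 (same)
Nodes that changed position: none

Answer: none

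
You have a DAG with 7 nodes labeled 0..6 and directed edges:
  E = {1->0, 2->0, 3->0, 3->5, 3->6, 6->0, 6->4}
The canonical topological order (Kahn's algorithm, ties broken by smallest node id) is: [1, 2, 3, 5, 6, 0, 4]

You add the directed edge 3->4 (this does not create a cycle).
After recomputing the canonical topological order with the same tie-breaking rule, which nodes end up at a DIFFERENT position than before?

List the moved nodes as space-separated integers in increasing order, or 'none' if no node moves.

Answer: none

Derivation:
Old toposort: [1, 2, 3, 5, 6, 0, 4]
Added edge 3->4
Recompute Kahn (smallest-id tiebreak):
  initial in-degrees: [4, 0, 0, 0, 2, 1, 1]
  ready (indeg=0): [1, 2, 3]
  pop 1: indeg[0]->3 | ready=[2, 3] | order so far=[1]
  pop 2: indeg[0]->2 | ready=[3] | order so far=[1, 2]
  pop 3: indeg[0]->1; indeg[4]->1; indeg[5]->0; indeg[6]->0 | ready=[5, 6] | order so far=[1, 2, 3]
  pop 5: no out-edges | ready=[6] | order so far=[1, 2, 3, 5]
  pop 6: indeg[0]->0; indeg[4]->0 | ready=[0, 4] | order so far=[1, 2, 3, 5, 6]
  pop 0: no out-edges | ready=[4] | order so far=[1, 2, 3, 5, 6, 0]
  pop 4: no out-edges | ready=[] | order so far=[1, 2, 3, 5, 6, 0, 4]
New canonical toposort: [1, 2, 3, 5, 6, 0, 4]
Compare positions:
  Node 0: index 5 -> 5 (same)
  Node 1: index 0 -> 0 (same)
  Node 2: index 1 -> 1 (same)
  Node 3: index 2 -> 2 (same)
  Node 4: index 6 -> 6 (same)
  Node 5: index 3 -> 3 (same)
  Node 6: index 4 -> 4 (same)
Nodes that changed position: none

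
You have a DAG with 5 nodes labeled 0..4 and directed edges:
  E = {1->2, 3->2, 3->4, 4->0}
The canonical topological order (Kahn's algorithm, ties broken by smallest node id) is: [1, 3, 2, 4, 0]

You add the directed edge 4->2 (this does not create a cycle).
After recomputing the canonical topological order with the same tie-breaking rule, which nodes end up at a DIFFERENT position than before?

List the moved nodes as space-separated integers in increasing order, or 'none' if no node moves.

Old toposort: [1, 3, 2, 4, 0]
Added edge 4->2
Recompute Kahn (smallest-id tiebreak):
  initial in-degrees: [1, 0, 3, 0, 1]
  ready (indeg=0): [1, 3]
  pop 1: indeg[2]->2 | ready=[3] | order so far=[1]
  pop 3: indeg[2]->1; indeg[4]->0 | ready=[4] | order so far=[1, 3]
  pop 4: indeg[0]->0; indeg[2]->0 | ready=[0, 2] | order so far=[1, 3, 4]
  pop 0: no out-edges | ready=[2] | order so far=[1, 3, 4, 0]
  pop 2: no out-edges | ready=[] | order so far=[1, 3, 4, 0, 2]
New canonical toposort: [1, 3, 4, 0, 2]
Compare positions:
  Node 0: index 4 -> 3 (moved)
  Node 1: index 0 -> 0 (same)
  Node 2: index 2 -> 4 (moved)
  Node 3: index 1 -> 1 (same)
  Node 4: index 3 -> 2 (moved)
Nodes that changed position: 0 2 4

Answer: 0 2 4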